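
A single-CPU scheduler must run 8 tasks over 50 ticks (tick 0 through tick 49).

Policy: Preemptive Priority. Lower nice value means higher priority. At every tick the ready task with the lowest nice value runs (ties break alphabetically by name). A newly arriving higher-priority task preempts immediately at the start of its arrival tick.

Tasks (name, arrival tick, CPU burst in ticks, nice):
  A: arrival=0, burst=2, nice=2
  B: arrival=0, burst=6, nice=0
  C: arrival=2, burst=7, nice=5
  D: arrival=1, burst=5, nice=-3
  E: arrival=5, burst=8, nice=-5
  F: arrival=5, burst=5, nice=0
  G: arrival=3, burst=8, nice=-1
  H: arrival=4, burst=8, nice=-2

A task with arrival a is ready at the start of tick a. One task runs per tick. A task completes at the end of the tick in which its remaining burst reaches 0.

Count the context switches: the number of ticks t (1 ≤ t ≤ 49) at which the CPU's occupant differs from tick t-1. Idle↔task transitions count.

context switches = 10

t=0: ready={A,B} → run B
t=1: ready={A,B,D} → run D
t=2: ready={A,B,C,D} → run D
t=3: ready={A,B,C,D,G} → run D
t=4: ready={A,B,C,D,G,H} → run D
t=5: ready={A,B,C,D,E,F,G,H} → run E
t=6: ready={A,B,C,D,E,F,G,H} → run E
t=7: ready={A,B,C,D,E,F,G,H} → run E
t=8: ready={A,B,C,D,E,F,G,H} → run E
t=9: ready={A,B,C,D,E,F,G,H} → run E
t=10: ready={A,B,C,D,E,F,G,H} → run E
t=11: ready={A,B,C,D,E,F,G,H} → run E
t=12: ready={A,B,C,D,E,F,G,H} → run E
t=13: ready={A,B,C,D,F,G,H} → run D
t=14: ready={A,B,C,F,G,H} → run H
t=15: ready={A,B,C,F,G,H} → run H
t=16: ready={A,B,C,F,G,H} → run H
t=17: ready={A,B,C,F,G,H} → run H
t=18: ready={A,B,C,F,G,H} → run H
t=19: ready={A,B,C,F,G,H} → run H
t=20: ready={A,B,C,F,G,H} → run H
t=21: ready={A,B,C,F,G,H} → run H
t=22: ready={A,B,C,F,G} → run G
t=23: ready={A,B,C,F,G} → run G
t=24: ready={A,B,C,F,G} → run G
t=25: ready={A,B,C,F,G} → run G
t=26: ready={A,B,C,F,G} → run G
t=27: ready={A,B,C,F,G} → run G
t=28: ready={A,B,C,F,G} → run G
t=29: ready={A,B,C,F,G} → run G
t=30: ready={A,B,C,F} → run B
t=31: ready={A,B,C,F} → run B
t=32: ready={A,B,C,F} → run B
t=33: ready={A,B,C,F} → run B
t=34: ready={A,B,C,F} → run B
t=35: ready={A,C,F} → run F
t=36: ready={A,C,F} → run F
t=37: ready={A,C,F} → run F
t=38: ready={A,C,F} → run F
t=39: ready={A,C,F} → run F
t=40: ready={A,C} → run A
t=41: ready={A,C} → run A
t=42: ready={C} → run C
t=43: ready={C} → run C
t=44: ready={C} → run C
t=45: ready={C} → run C
t=46: ready={C} → run C
t=47: ready={C} → run C
t=48: ready={C} → run C
t=49: (idle)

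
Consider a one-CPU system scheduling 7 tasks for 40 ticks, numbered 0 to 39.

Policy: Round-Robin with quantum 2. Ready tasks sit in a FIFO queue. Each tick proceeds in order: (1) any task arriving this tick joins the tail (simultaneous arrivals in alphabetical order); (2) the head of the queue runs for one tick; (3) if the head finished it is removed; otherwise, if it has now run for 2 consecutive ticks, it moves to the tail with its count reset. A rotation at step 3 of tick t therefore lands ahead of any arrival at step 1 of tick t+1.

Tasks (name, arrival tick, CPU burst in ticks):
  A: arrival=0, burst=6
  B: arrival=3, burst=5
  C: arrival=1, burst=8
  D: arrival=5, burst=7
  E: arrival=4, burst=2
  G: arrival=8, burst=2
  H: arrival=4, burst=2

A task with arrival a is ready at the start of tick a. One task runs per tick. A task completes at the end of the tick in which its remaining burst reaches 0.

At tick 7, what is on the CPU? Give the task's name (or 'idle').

t=0: queue=[A] q_used=0 → run A
t=1: queue=[A,C] q_used=1 → run A
t=2: queue=[C,A] q_used=0 → run C
t=3: queue=[C,A,B] q_used=1 → run C
t=4: queue=[A,B,C,E,H] q_used=0 → run A
t=5: queue=[A,B,C,E,H,D] q_used=1 → run A
t=6: queue=[B,C,E,H,D,A] q_used=0 → run B
t=7: queue=[B,C,E,H,D,A] q_used=1 → run B
t=8: queue=[C,E,H,D,A,B,G] q_used=0 → run C
t=9: queue=[C,E,H,D,A,B,G] q_used=1 → run C
t=10: queue=[E,H,D,A,B,G,C] q_used=0 → run E
t=11: queue=[E,H,D,A,B,G,C] q_used=1 → run E
t=12: queue=[H,D,A,B,G,C] q_used=0 → run H
t=13: queue=[H,D,A,B,G,C] q_used=1 → run H
t=14: queue=[D,A,B,G,C] q_used=0 → run D
t=15: queue=[D,A,B,G,C] q_used=1 → run D
t=16: queue=[A,B,G,C,D] q_used=0 → run A
t=17: queue=[A,B,G,C,D] q_used=1 → run A
t=18: queue=[B,G,C,D] q_used=0 → run B
t=19: queue=[B,G,C,D] q_used=1 → run B
t=20: queue=[G,C,D,B] q_used=0 → run G
t=21: queue=[G,C,D,B] q_used=1 → run G
t=22: queue=[C,D,B] q_used=0 → run C
t=23: queue=[C,D,B] q_used=1 → run C
t=24: queue=[D,B,C] q_used=0 → run D
t=25: queue=[D,B,C] q_used=1 → run D
t=26: queue=[B,C,D] q_used=0 → run B
t=27: queue=[C,D] q_used=0 → run C
t=28: queue=[C,D] q_used=1 → run C
t=29: queue=[D] q_used=0 → run D
t=30: queue=[D] q_used=1 → run D
t=31: queue=[D] q_used=0 → run D
t=32: (idle)
t=33: (idle)
t=34: (idle)
t=35: (idle)
t=36: (idle)
t=37: (idle)
t=38: (idle)
t=39: (idle)

running at tick 7 = B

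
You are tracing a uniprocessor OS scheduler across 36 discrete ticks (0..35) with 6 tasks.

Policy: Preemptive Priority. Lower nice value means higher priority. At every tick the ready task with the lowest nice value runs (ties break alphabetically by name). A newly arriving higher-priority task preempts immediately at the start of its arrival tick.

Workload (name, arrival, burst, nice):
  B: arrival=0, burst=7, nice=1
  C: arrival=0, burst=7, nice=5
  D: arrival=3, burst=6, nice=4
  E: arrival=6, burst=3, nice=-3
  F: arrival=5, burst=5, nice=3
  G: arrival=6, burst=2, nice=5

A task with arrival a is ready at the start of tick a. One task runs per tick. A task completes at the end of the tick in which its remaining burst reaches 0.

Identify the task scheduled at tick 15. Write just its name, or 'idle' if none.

running at tick 15 = D

t=0: ready={B,C} → run B
t=1: ready={B,C} → run B
t=2: ready={B,C} → run B
t=3: ready={B,C,D} → run B
t=4: ready={B,C,D} → run B
t=5: ready={B,C,D,F} → run B
t=6: ready={B,C,D,E,F,G} → run E
t=7: ready={B,C,D,E,F,G} → run E
t=8: ready={B,C,D,E,F,G} → run E
t=9: ready={B,C,D,F,G} → run B
t=10: ready={C,D,F,G} → run F
t=11: ready={C,D,F,G} → run F
t=12: ready={C,D,F,G} → run F
t=13: ready={C,D,F,G} → run F
t=14: ready={C,D,F,G} → run F
t=15: ready={C,D,G} → run D
t=16: ready={C,D,G} → run D
t=17: ready={C,D,G} → run D
t=18: ready={C,D,G} → run D
t=19: ready={C,D,G} → run D
t=20: ready={C,D,G} → run D
t=21: ready={C,G} → run C
t=22: ready={C,G} → run C
t=23: ready={C,G} → run C
t=24: ready={C,G} → run C
t=25: ready={C,G} → run C
t=26: ready={C,G} → run C
t=27: ready={C,G} → run C
t=28: ready={G} → run G
t=29: ready={G} → run G
t=30: (idle)
t=31: (idle)
t=32: (idle)
t=33: (idle)
t=34: (idle)
t=35: (idle)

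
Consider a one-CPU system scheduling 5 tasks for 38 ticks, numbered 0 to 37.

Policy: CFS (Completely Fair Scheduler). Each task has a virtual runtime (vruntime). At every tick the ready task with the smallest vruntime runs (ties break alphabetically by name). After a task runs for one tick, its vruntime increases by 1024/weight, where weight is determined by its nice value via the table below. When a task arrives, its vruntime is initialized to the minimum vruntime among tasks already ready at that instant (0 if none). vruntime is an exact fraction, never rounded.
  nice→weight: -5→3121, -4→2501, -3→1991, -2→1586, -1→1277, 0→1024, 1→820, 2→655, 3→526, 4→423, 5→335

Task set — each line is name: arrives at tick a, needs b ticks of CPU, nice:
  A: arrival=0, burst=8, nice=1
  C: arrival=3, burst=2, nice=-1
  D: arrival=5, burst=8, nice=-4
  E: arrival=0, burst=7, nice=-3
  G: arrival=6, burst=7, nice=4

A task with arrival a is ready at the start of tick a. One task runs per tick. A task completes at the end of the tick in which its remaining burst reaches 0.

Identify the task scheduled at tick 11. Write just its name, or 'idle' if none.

running at tick 11 = E

t=0: vr[A=0 E=0] → run A
t=1: vr[A=256/205 E=0] → run E
t=2: vr[A=256/205 E=1024/1991] → run E
t=3: vr[A=256/205 C=2048/1991 E=2048/1991] → run C
t=4: vr[A=256/205 C=4654080/2542507 E=2048/1991] → run E
t=5: vr[A=256/205 C=4654080/2542507 D=256/205 E=3072/1991] → run A
t=6: vr[A=512/205 C=4654080/2542507 D=256/205 E=3072/1991 G=256/205] → run D
t=7: vr[A=512/205 C=4654080/2542507 D=20736/12505 E=3072/1991 G=256/205] → run G
t=8: vr[A=512/205 C=4654080/2542507 D=20736/12505 E=3072/1991 G=318208/86715] → run E
t=9: vr[A=512/205 C=4654080/2542507 D=20736/12505 E=4096/1991 G=318208/86715] → run D
t=10: vr[A=512/205 C=4654080/2542507 D=25856/12505 E=4096/1991 G=318208/86715] → run C
t=11: vr[A=512/205 D=25856/12505 E=4096/1991 G=318208/86715] → run E
t=12: vr[A=512/205 D=25856/12505 E=5120/1991 G=318208/86715] → run D
t=13: vr[A=512/205 D=30976/12505 E=5120/1991 G=318208/86715] → run D
t=14: vr[A=512/205 D=36096/12505 E=5120/1991 G=318208/86715] → run A
t=15: vr[A=768/205 D=36096/12505 E=5120/1991 G=318208/86715] → run E
t=16: vr[A=768/205 D=36096/12505 E=6144/1991 G=318208/86715] → run D
t=17: vr[A=768/205 D=41216/12505 E=6144/1991 G=318208/86715] → run E
t=18: vr[A=768/205 D=41216/12505 G=318208/86715] → run D
t=19: vr[A=768/205 D=46336/12505 G=318208/86715] → run G
t=20: vr[A=768/205 D=46336/12505 G=528128/86715] → run D
t=21: vr[A=768/205 D=51456/12505 G=528128/86715] → run A
t=22: vr[A=1024/205 D=51456/12505 G=528128/86715] → run D
t=23: vr[A=1024/205 G=528128/86715] → run A
t=24: vr[A=256/41 G=528128/86715] → run G
t=25: vr[A=256/41 G=246016/28905] → run A
t=26: vr[A=1536/205 G=246016/28905] → run A
t=27: vr[A=1792/205 G=246016/28905] → run G
t=28: vr[A=1792/205 G=947968/86715] → run A
t=29: vr[G=947968/86715] → run G
t=30: vr[G=1157888/86715] → run G
t=31: vr[G=455936/28905] → run G
t=32: (idle)
t=33: (idle)
t=34: (idle)
t=35: (idle)
t=36: (idle)
t=37: (idle)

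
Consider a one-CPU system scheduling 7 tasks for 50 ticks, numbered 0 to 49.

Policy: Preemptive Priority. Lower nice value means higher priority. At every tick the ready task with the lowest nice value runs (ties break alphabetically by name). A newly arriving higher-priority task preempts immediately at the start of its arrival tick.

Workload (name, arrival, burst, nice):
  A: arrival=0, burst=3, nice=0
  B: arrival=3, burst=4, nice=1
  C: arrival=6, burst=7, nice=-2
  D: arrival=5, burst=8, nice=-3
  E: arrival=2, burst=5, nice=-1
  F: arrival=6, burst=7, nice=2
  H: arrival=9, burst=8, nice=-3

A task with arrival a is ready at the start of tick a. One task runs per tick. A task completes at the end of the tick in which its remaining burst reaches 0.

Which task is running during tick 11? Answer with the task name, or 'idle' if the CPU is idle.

t=0: ready={A} → run A
t=1: ready={A} → run A
t=2: ready={A,E} → run E
t=3: ready={A,B,E} → run E
t=4: ready={A,B,E} → run E
t=5: ready={A,B,D,E} → run D
t=6: ready={A,B,C,D,E,F} → run D
t=7: ready={A,B,C,D,E,F} → run D
t=8: ready={A,B,C,D,E,F} → run D
t=9: ready={A,B,C,D,E,F,H} → run D
t=10: ready={A,B,C,D,E,F,H} → run D
t=11: ready={A,B,C,D,E,F,H} → run D
t=12: ready={A,B,C,D,E,F,H} → run D
t=13: ready={A,B,C,E,F,H} → run H
t=14: ready={A,B,C,E,F,H} → run H
t=15: ready={A,B,C,E,F,H} → run H
t=16: ready={A,B,C,E,F,H} → run H
t=17: ready={A,B,C,E,F,H} → run H
t=18: ready={A,B,C,E,F,H} → run H
t=19: ready={A,B,C,E,F,H} → run H
t=20: ready={A,B,C,E,F,H} → run H
t=21: ready={A,B,C,E,F} → run C
t=22: ready={A,B,C,E,F} → run C
t=23: ready={A,B,C,E,F} → run C
t=24: ready={A,B,C,E,F} → run C
t=25: ready={A,B,C,E,F} → run C
t=26: ready={A,B,C,E,F} → run C
t=27: ready={A,B,C,E,F} → run C
t=28: ready={A,B,E,F} → run E
t=29: ready={A,B,E,F} → run E
t=30: ready={A,B,F} → run A
t=31: ready={B,F} → run B
t=32: ready={B,F} → run B
t=33: ready={B,F} → run B
t=34: ready={B,F} → run B
t=35: ready={F} → run F
t=36: ready={F} → run F
t=37: ready={F} → run F
t=38: ready={F} → run F
t=39: ready={F} → run F
t=40: ready={F} → run F
t=41: ready={F} → run F
t=42: (idle)
t=43: (idle)
t=44: (idle)
t=45: (idle)
t=46: (idle)
t=47: (idle)
t=48: (idle)
t=49: (idle)

running at tick 11 = D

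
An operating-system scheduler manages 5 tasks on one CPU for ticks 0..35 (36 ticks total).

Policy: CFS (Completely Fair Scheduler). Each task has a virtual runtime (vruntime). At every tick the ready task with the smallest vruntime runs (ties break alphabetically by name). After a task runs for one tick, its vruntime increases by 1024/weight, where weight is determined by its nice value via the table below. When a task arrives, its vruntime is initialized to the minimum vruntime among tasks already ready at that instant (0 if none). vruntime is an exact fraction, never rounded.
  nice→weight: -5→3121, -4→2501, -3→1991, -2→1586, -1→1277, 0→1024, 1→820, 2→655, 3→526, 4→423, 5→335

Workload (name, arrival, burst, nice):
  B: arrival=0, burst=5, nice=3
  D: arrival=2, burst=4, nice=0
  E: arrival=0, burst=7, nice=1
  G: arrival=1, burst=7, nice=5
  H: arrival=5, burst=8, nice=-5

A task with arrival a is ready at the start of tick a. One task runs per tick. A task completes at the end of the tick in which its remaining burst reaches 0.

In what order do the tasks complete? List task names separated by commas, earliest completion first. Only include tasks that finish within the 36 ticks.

t=0: vr[B=0 E=0] → run B
t=1: vr[B=512/263 E=0 G=0] → run E
t=2: vr[B=512/263 D=0 E=256/205 G=0] → run D
t=3: vr[B=512/263 D=1 E=256/205 G=0] → run G
t=4: vr[B=512/263 D=1 E=256/205 G=1024/335] → run D
t=5: vr[B=512/263 D=2 E=256/205 G=1024/335 H=256/205] → run E
t=6: vr[B=512/263 D=2 E=512/205 G=1024/335 H=256/205] → run H
t=7: vr[B=512/263 D=2 E=512/205 G=1024/335 H=1008896/639805] → run H
t=8: vr[B=512/263 D=2 E=512/205 G=1024/335 H=1218816/639805] → run H
t=9: vr[B=512/263 D=2 E=512/205 G=1024/335 H=1428736/639805] → run B
t=10: vr[B=1024/263 D=2 E=512/205 G=1024/335 H=1428736/639805] → run D
t=11: vr[B=1024/263 D=3 E=512/205 G=1024/335 H=1428736/639805] → run H
t=12: vr[B=1024/263 D=3 E=512/205 G=1024/335 H=1638656/639805] → run E
t=13: vr[B=1024/263 D=3 E=768/205 G=1024/335 H=1638656/639805] → run H
t=14: vr[B=1024/263 D=3 E=768/205 G=1024/335 H=1848576/639805] → run H
t=15: vr[B=1024/263 D=3 E=768/205 G=1024/335 H=2058496/639805] → run D
t=16: vr[B=1024/263 E=768/205 G=1024/335 H=2058496/639805] → run G
t=17: vr[B=1024/263 E=768/205 G=2048/335 H=2058496/639805] → run H
t=18: vr[B=1024/263 E=768/205 G=2048/335 H=2268416/639805] → run H
t=19: vr[B=1024/263 E=768/205 G=2048/335] → run E
t=20: vr[B=1024/263 E=1024/205 G=2048/335] → run B
t=21: vr[B=1536/263 E=1024/205 G=2048/335] → run E
t=22: vr[B=1536/263 E=256/41 G=2048/335] → run B
t=23: vr[B=2048/263 E=256/41 G=2048/335] → run G
t=24: vr[B=2048/263 E=256/41 G=3072/335] → run E
t=25: vr[B=2048/263 E=1536/205 G=3072/335] → run E
t=26: vr[B=2048/263 G=3072/335] → run B
t=27: vr[G=3072/335] → run G
t=28: vr[G=4096/335] → run G
t=29: vr[G=1024/67] → run G
t=30: vr[G=6144/335] → run G
t=31: (idle)
t=32: (idle)
t=33: (idle)
t=34: (idle)
t=35: (idle)

completion order = D, H, E, B, G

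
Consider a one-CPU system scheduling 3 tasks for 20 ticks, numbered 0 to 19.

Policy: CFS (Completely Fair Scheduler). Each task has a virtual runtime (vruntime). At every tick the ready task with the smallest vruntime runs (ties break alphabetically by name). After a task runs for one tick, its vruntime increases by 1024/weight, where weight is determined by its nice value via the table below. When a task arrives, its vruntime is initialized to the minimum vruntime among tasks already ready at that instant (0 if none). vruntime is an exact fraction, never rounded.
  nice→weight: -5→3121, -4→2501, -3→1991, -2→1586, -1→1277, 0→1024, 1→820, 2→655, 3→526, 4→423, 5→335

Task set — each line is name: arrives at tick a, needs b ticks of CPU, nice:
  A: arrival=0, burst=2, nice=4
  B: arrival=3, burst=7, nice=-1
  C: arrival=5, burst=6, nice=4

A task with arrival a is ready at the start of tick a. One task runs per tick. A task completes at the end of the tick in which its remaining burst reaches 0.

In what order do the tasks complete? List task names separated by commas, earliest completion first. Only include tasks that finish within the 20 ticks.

completion order = A, B, C

t=0: vr[A=0] → run A
t=1: vr[A=1024/423] → run A
t=2: (idle)
t=3: vr[B=0] → run B
t=4: vr[B=1024/1277] → run B
t=5: vr[B=2048/1277 C=2048/1277] → run B
t=6: vr[B=3072/1277 C=2048/1277] → run C
t=7: vr[B=3072/1277 C=2173952/540171] → run B
t=8: vr[B=4096/1277 C=2173952/540171] → run B
t=9: vr[B=5120/1277 C=2173952/540171] → run B
t=10: vr[B=6144/1277 C=2173952/540171] → run C
t=11: vr[B=6144/1277 C=3481600/540171] → run B
t=12: vr[C=3481600/540171] → run C
t=13: vr[C=1596416/180057] → run C
t=14: vr[C=6096896/540171] → run C
t=15: vr[C=7404544/540171] → run C
t=16: (idle)
t=17: (idle)
t=18: (idle)
t=19: (idle)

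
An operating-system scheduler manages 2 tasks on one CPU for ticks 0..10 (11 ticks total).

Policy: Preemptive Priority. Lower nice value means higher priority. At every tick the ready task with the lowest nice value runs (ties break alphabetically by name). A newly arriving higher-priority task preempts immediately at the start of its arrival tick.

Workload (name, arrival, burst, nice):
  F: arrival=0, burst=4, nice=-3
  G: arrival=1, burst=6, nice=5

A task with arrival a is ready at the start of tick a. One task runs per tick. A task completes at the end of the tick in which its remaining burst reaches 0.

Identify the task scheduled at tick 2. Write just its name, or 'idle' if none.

running at tick 2 = F

t=0: ready={F} → run F
t=1: ready={F,G} → run F
t=2: ready={F,G} → run F
t=3: ready={F,G} → run F
t=4: ready={G} → run G
t=5: ready={G} → run G
t=6: ready={G} → run G
t=7: ready={G} → run G
t=8: ready={G} → run G
t=9: ready={G} → run G
t=10: (idle)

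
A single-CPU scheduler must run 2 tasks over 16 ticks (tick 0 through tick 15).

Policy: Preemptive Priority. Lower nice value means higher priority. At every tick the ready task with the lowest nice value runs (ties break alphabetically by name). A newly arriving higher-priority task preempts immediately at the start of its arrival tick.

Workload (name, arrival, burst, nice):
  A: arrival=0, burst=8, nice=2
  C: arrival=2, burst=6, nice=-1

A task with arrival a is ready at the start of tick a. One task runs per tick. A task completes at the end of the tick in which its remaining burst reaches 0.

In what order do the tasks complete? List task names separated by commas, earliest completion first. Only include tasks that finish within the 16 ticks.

completion order = C, A

t=0: ready={A} → run A
t=1: ready={A} → run A
t=2: ready={A,C} → run C
t=3: ready={A,C} → run C
t=4: ready={A,C} → run C
t=5: ready={A,C} → run C
t=6: ready={A,C} → run C
t=7: ready={A,C} → run C
t=8: ready={A} → run A
t=9: ready={A} → run A
t=10: ready={A} → run A
t=11: ready={A} → run A
t=12: ready={A} → run A
t=13: ready={A} → run A
t=14: (idle)
t=15: (idle)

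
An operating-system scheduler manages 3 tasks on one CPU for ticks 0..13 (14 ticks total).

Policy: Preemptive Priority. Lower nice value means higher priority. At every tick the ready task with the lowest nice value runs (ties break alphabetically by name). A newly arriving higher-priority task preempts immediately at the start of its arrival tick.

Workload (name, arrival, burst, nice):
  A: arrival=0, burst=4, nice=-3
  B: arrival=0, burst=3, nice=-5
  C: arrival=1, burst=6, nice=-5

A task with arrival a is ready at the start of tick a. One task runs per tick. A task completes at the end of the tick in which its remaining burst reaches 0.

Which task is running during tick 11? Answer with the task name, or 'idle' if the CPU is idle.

t=0: ready={A,B} → run B
t=1: ready={A,B,C} → run B
t=2: ready={A,B,C} → run B
t=3: ready={A,C} → run C
t=4: ready={A,C} → run C
t=5: ready={A,C} → run C
t=6: ready={A,C} → run C
t=7: ready={A,C} → run C
t=8: ready={A,C} → run C
t=9: ready={A} → run A
t=10: ready={A} → run A
t=11: ready={A} → run A
t=12: ready={A} → run A
t=13: (idle)

running at tick 11 = A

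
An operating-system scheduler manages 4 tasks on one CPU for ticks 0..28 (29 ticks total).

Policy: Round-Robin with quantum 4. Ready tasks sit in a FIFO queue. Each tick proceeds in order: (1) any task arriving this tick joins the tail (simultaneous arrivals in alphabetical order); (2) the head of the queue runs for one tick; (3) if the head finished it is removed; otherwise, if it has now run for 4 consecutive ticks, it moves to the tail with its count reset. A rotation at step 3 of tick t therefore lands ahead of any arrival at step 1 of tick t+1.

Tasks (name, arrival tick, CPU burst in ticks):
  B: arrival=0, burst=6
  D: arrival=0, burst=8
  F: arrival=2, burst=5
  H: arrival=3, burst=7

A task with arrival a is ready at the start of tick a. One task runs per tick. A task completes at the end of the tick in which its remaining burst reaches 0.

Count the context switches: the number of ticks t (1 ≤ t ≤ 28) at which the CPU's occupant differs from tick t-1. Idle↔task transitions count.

context switches = 8

t=0: queue=[B,D] q_used=0 → run B
t=1: queue=[B,D] q_used=1 → run B
t=2: queue=[B,D,F] q_used=2 → run B
t=3: queue=[B,D,F,H] q_used=3 → run B
t=4: queue=[D,F,H,B] q_used=0 → run D
t=5: queue=[D,F,H,B] q_used=1 → run D
t=6: queue=[D,F,H,B] q_used=2 → run D
t=7: queue=[D,F,H,B] q_used=3 → run D
t=8: queue=[F,H,B,D] q_used=0 → run F
t=9: queue=[F,H,B,D] q_used=1 → run F
t=10: queue=[F,H,B,D] q_used=2 → run F
t=11: queue=[F,H,B,D] q_used=3 → run F
t=12: queue=[H,B,D,F] q_used=0 → run H
t=13: queue=[H,B,D,F] q_used=1 → run H
t=14: queue=[H,B,D,F] q_used=2 → run H
t=15: queue=[H,B,D,F] q_used=3 → run H
t=16: queue=[B,D,F,H] q_used=0 → run B
t=17: queue=[B,D,F,H] q_used=1 → run B
t=18: queue=[D,F,H] q_used=0 → run D
t=19: queue=[D,F,H] q_used=1 → run D
t=20: queue=[D,F,H] q_used=2 → run D
t=21: queue=[D,F,H] q_used=3 → run D
t=22: queue=[F,H] q_used=0 → run F
t=23: queue=[H] q_used=0 → run H
t=24: queue=[H] q_used=1 → run H
t=25: queue=[H] q_used=2 → run H
t=26: (idle)
t=27: (idle)
t=28: (idle)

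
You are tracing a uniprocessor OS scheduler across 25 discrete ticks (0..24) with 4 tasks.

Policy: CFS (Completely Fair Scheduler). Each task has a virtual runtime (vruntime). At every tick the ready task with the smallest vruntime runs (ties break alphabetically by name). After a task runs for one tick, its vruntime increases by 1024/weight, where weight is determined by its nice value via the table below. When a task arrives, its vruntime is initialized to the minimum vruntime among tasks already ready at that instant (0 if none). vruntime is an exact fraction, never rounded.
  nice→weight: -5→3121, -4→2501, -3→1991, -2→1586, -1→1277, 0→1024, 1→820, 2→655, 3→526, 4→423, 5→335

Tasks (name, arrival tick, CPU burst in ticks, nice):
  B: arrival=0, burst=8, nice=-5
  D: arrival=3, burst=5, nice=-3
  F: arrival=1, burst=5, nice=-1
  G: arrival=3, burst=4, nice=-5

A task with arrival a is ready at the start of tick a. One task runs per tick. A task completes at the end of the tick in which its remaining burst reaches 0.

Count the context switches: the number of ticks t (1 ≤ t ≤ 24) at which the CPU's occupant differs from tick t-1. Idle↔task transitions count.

t=0: vr[B=0] → run B
t=1: vr[B=1024/3121 F=1024/3121] → run B
t=2: vr[B=2048/3121 F=1024/3121] → run F
t=3: vr[B=2048/3121 D=2048/3121 F=4503552/3985517 G=2048/3121] → run B
t=4: vr[B=3072/3121 D=2048/3121 F=4503552/3985517 G=2048/3121] → run D
t=5: vr[B=3072/3121 D=7273472/6213911 F=4503552/3985517 G=2048/3121] → run G
t=6: vr[B=3072/3121 D=7273472/6213911 F=4503552/3985517 G=3072/3121] → run B
t=7: vr[B=4096/3121 D=7273472/6213911 F=4503552/3985517 G=3072/3121] → run G
t=8: vr[B=4096/3121 D=7273472/6213911 F=4503552/3985517 G=4096/3121] → run F
t=9: vr[B=4096/3121 D=7273472/6213911 F=7699456/3985517 G=4096/3121] → run D
t=10: vr[B=4096/3121 D=10469376/6213911 F=7699456/3985517 G=4096/3121] → run B
t=11: vr[B=5120/3121 D=10469376/6213911 F=7699456/3985517 G=4096/3121] → run G
t=12: vr[B=5120/3121 D=10469376/6213911 F=7699456/3985517 G=5120/3121] → run B
t=13: vr[B=6144/3121 D=10469376/6213911 F=7699456/3985517 G=5120/3121] → run G
t=14: vr[B=6144/3121 D=10469376/6213911 F=7699456/3985517] → run D
t=15: vr[B=6144/3121 D=13665280/6213911 F=7699456/3985517] → run F
t=16: vr[B=6144/3121 D=13665280/6213911 F=10895360/3985517] → run B
t=17: vr[B=7168/3121 D=13665280/6213911 F=10895360/3985517] → run D
t=18: vr[B=7168/3121 D=16861184/6213911 F=10895360/3985517] → run B
t=19: vr[D=16861184/6213911 F=10895360/3985517] → run D
t=20: vr[F=10895360/3985517] → run F
t=21: vr[F=14091264/3985517] → run F
t=22: (idle)
t=23: (idle)
t=24: (idle)

context switches = 20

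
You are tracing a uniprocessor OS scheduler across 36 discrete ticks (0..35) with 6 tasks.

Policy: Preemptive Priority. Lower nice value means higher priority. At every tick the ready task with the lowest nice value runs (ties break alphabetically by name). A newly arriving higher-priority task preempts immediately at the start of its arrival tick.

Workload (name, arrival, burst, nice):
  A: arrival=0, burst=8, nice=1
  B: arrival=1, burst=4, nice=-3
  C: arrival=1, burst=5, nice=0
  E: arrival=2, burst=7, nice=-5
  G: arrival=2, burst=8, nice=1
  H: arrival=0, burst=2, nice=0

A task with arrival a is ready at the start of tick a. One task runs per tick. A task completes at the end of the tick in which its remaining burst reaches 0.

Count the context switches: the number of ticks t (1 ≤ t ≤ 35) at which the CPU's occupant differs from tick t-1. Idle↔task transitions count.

context switches = 8

t=0: ready={A,H} → run H
t=1: ready={A,B,C,H} → run B
t=2: ready={A,B,C,E,G,H} → run E
t=3: ready={A,B,C,E,G,H} → run E
t=4: ready={A,B,C,E,G,H} → run E
t=5: ready={A,B,C,E,G,H} → run E
t=6: ready={A,B,C,E,G,H} → run E
t=7: ready={A,B,C,E,G,H} → run E
t=8: ready={A,B,C,E,G,H} → run E
t=9: ready={A,B,C,G,H} → run B
t=10: ready={A,B,C,G,H} → run B
t=11: ready={A,B,C,G,H} → run B
t=12: ready={A,C,G,H} → run C
t=13: ready={A,C,G,H} → run C
t=14: ready={A,C,G,H} → run C
t=15: ready={A,C,G,H} → run C
t=16: ready={A,C,G,H} → run C
t=17: ready={A,G,H} → run H
t=18: ready={A,G} → run A
t=19: ready={A,G} → run A
t=20: ready={A,G} → run A
t=21: ready={A,G} → run A
t=22: ready={A,G} → run A
t=23: ready={A,G} → run A
t=24: ready={A,G} → run A
t=25: ready={A,G} → run A
t=26: ready={G} → run G
t=27: ready={G} → run G
t=28: ready={G} → run G
t=29: ready={G} → run G
t=30: ready={G} → run G
t=31: ready={G} → run G
t=32: ready={G} → run G
t=33: ready={G} → run G
t=34: (idle)
t=35: (idle)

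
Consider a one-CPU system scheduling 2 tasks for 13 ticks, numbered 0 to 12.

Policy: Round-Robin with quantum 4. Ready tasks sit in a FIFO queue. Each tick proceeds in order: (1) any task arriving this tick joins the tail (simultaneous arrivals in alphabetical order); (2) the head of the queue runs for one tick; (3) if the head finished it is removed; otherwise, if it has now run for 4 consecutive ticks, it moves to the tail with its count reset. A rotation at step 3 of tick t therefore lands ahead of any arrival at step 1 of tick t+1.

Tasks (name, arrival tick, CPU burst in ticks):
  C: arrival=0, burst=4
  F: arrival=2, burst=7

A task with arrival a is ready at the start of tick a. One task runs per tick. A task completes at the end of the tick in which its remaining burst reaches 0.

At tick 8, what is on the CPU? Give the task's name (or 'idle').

running at tick 8 = F

t=0: queue=[C] q_used=0 → run C
t=1: queue=[C] q_used=1 → run C
t=2: queue=[C,F] q_used=2 → run C
t=3: queue=[C,F] q_used=3 → run C
t=4: queue=[F] q_used=0 → run F
t=5: queue=[F] q_used=1 → run F
t=6: queue=[F] q_used=2 → run F
t=7: queue=[F] q_used=3 → run F
t=8: queue=[F] q_used=0 → run F
t=9: queue=[F] q_used=1 → run F
t=10: queue=[F] q_used=2 → run F
t=11: (idle)
t=12: (idle)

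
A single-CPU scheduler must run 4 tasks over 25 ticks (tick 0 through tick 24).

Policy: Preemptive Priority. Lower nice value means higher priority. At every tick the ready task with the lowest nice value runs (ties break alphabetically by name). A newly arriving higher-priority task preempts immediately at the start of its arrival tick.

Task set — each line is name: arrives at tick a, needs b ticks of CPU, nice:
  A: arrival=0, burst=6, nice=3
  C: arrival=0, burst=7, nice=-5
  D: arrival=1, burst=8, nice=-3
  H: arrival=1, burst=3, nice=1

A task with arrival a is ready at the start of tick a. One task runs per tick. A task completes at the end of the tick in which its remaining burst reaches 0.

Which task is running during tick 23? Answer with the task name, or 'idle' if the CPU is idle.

running at tick 23 = A

t=0: ready={A,C} → run C
t=1: ready={A,C,D,H} → run C
t=2: ready={A,C,D,H} → run C
t=3: ready={A,C,D,H} → run C
t=4: ready={A,C,D,H} → run C
t=5: ready={A,C,D,H} → run C
t=6: ready={A,C,D,H} → run C
t=7: ready={A,D,H} → run D
t=8: ready={A,D,H} → run D
t=9: ready={A,D,H} → run D
t=10: ready={A,D,H} → run D
t=11: ready={A,D,H} → run D
t=12: ready={A,D,H} → run D
t=13: ready={A,D,H} → run D
t=14: ready={A,D,H} → run D
t=15: ready={A,H} → run H
t=16: ready={A,H} → run H
t=17: ready={A,H} → run H
t=18: ready={A} → run A
t=19: ready={A} → run A
t=20: ready={A} → run A
t=21: ready={A} → run A
t=22: ready={A} → run A
t=23: ready={A} → run A
t=24: (idle)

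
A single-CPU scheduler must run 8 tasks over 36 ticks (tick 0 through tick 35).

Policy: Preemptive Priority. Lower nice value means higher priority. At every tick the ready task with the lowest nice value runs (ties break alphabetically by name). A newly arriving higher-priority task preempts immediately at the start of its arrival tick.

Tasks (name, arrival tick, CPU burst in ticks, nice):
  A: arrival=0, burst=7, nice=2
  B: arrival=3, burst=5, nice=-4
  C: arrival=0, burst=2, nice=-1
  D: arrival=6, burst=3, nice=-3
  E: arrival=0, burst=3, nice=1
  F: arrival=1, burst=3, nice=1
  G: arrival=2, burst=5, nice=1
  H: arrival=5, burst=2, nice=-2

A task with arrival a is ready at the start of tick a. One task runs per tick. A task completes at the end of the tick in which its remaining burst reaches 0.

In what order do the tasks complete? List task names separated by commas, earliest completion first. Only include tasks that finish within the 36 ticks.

completion order = C, B, D, H, E, F, G, A

t=0: ready={A,C,E} → run C
t=1: ready={A,C,E,F} → run C
t=2: ready={A,E,F,G} → run E
t=3: ready={A,B,E,F,G} → run B
t=4: ready={A,B,E,F,G} → run B
t=5: ready={A,B,E,F,G,H} → run B
t=6: ready={A,B,D,E,F,G,H} → run B
t=7: ready={A,B,D,E,F,G,H} → run B
t=8: ready={A,D,E,F,G,H} → run D
t=9: ready={A,D,E,F,G,H} → run D
t=10: ready={A,D,E,F,G,H} → run D
t=11: ready={A,E,F,G,H} → run H
t=12: ready={A,E,F,G,H} → run H
t=13: ready={A,E,F,G} → run E
t=14: ready={A,E,F,G} → run E
t=15: ready={A,F,G} → run F
t=16: ready={A,F,G} → run F
t=17: ready={A,F,G} → run F
t=18: ready={A,G} → run G
t=19: ready={A,G} → run G
t=20: ready={A,G} → run G
t=21: ready={A,G} → run G
t=22: ready={A,G} → run G
t=23: ready={A} → run A
t=24: ready={A} → run A
t=25: ready={A} → run A
t=26: ready={A} → run A
t=27: ready={A} → run A
t=28: ready={A} → run A
t=29: ready={A} → run A
t=30: (idle)
t=31: (idle)
t=32: (idle)
t=33: (idle)
t=34: (idle)
t=35: (idle)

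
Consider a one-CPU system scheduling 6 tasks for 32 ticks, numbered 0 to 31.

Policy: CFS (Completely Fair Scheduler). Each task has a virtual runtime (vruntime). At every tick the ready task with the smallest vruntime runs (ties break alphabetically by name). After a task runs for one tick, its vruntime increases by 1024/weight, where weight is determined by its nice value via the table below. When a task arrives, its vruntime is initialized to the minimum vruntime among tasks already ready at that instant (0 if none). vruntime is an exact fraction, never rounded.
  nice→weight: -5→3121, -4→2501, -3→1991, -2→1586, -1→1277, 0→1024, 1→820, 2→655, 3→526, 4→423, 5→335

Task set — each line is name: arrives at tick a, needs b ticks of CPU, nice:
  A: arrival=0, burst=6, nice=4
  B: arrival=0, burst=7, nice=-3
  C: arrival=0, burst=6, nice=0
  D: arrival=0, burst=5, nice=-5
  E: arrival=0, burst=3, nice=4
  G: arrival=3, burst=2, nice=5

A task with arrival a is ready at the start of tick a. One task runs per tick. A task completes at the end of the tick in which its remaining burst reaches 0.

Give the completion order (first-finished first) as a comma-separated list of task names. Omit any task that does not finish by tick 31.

completion order = D, G, B, E, C, A

t=0: vr[A=0 B=0 C=0 D=0 E=0] → run A
t=1: vr[A=1024/423 B=0 C=0 D=0 E=0] → run B
t=2: vr[A=1024/423 B=1024/1991 C=0 D=0 E=0] → run C
t=3: vr[A=1024/423 B=1024/1991 C=1 D=0 E=0 G=0] → run D
t=4: vr[A=1024/423 B=1024/1991 C=1 D=1024/3121 E=0 G=0] → run E
t=5: vr[A=1024/423 B=1024/1991 C=1 D=1024/3121 E=1024/423 G=0] → run G
t=6: vr[A=1024/423 B=1024/1991 C=1 D=1024/3121 E=1024/423 G=1024/335] → run D
t=7: vr[A=1024/423 B=1024/1991 C=1 D=2048/3121 E=1024/423 G=1024/335] → run B
t=8: vr[A=1024/423 B=2048/1991 C=1 D=2048/3121 E=1024/423 G=1024/335] → run D
t=9: vr[A=1024/423 B=2048/1991 C=1 D=3072/3121 E=1024/423 G=1024/335] → run D
t=10: vr[A=1024/423 B=2048/1991 C=1 D=4096/3121 E=1024/423 G=1024/335] → run C
t=11: vr[A=1024/423 B=2048/1991 C=2 D=4096/3121 E=1024/423 G=1024/335] → run B
t=12: vr[A=1024/423 B=3072/1991 C=2 D=4096/3121 E=1024/423 G=1024/335] → run D
t=13: vr[A=1024/423 B=3072/1991 C=2 E=1024/423 G=1024/335] → run B
t=14: vr[A=1024/423 B=4096/1991 C=2 E=1024/423 G=1024/335] → run C
t=15: vr[A=1024/423 B=4096/1991 C=3 E=1024/423 G=1024/335] → run B
t=16: vr[A=1024/423 B=5120/1991 C=3 E=1024/423 G=1024/335] → run A
t=17: vr[A=2048/423 B=5120/1991 C=3 E=1024/423 G=1024/335] → run E
t=18: vr[A=2048/423 B=5120/1991 C=3 E=2048/423 G=1024/335] → run B
t=19: vr[A=2048/423 B=6144/1991 C=3 E=2048/423 G=1024/335] → run C
t=20: vr[A=2048/423 B=6144/1991 C=4 E=2048/423 G=1024/335] → run G
t=21: vr[A=2048/423 B=6144/1991 C=4 E=2048/423] → run B
t=22: vr[A=2048/423 C=4 E=2048/423] → run C
t=23: vr[A=2048/423 C=5 E=2048/423] → run A
t=24: vr[A=1024/141 C=5 E=2048/423] → run E
t=25: vr[A=1024/141 C=5] → run C
t=26: vr[A=1024/141] → run A
t=27: vr[A=4096/423] → run A
t=28: vr[A=5120/423] → run A
t=29: (idle)
t=30: (idle)
t=31: (idle)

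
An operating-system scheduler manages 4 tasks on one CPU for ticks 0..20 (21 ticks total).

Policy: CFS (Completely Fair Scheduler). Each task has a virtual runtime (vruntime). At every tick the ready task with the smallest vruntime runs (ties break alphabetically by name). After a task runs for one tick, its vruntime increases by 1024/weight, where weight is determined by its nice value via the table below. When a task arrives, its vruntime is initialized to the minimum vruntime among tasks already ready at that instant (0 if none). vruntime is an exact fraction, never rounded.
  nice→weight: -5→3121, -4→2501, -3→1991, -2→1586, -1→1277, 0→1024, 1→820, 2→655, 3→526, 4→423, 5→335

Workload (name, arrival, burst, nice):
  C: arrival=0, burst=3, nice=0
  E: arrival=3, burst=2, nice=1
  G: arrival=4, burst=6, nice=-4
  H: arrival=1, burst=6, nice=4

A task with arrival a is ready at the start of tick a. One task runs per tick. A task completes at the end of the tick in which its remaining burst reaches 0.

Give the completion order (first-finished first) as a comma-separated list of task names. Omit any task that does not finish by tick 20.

t=0: vr[C=0] → run C
t=1: vr[C=1 H=1] → run C
t=2: vr[C=2 H=1] → run H
t=3: vr[C=2 E=2 H=1447/423] → run C
t=4: vr[E=2 G=2 H=1447/423] → run E
t=5: vr[E=666/205 G=2 H=1447/423] → run G
t=6: vr[E=666/205 G=6026/2501 H=1447/423] → run G
t=7: vr[E=666/205 G=7050/2501 H=1447/423] → run G
t=8: vr[E=666/205 G=8074/2501 H=1447/423] → run G
t=9: vr[E=666/205 G=9098/2501 H=1447/423] → run E
t=10: vr[G=9098/2501 H=1447/423] → run H
t=11: vr[G=9098/2501 H=2471/423] → run G
t=12: vr[G=10122/2501 H=2471/423] → run G
t=13: vr[H=2471/423] → run H
t=14: vr[H=1165/141] → run H
t=15: vr[H=4519/423] → run H
t=16: vr[H=5543/423] → run H
t=17: (idle)
t=18: (idle)
t=19: (idle)
t=20: (idle)

completion order = C, E, G, H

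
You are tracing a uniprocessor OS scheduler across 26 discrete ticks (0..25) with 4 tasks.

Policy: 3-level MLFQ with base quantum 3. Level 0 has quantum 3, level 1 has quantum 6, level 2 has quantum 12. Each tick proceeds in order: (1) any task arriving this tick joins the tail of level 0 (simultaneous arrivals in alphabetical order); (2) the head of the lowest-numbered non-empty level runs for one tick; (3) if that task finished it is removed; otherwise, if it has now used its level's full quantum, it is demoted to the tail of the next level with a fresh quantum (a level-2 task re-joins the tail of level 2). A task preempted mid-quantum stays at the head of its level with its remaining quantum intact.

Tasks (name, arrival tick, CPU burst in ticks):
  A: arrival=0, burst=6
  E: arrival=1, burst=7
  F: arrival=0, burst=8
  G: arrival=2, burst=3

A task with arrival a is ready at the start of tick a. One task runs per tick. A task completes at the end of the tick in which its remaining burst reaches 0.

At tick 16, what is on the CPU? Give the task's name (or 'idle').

running at tick 16 = F

t=0: L0/L1/L2 = AF/-/- → run A
t=1: L0/L1/L2 = AFE/-/- → run A
t=2: L0/L1/L2 = AFEG/-/- → run A
t=3: L0/L1/L2 = FEG/A/- → run F
t=4: L0/L1/L2 = FEG/A/- → run F
t=5: L0/L1/L2 = FEG/A/- → run F
t=6: L0/L1/L2 = EG/AF/- → run E
t=7: L0/L1/L2 = EG/AF/- → run E
t=8: L0/L1/L2 = EG/AF/- → run E
t=9: L0/L1/L2 = G/AFE/- → run G
t=10: L0/L1/L2 = G/AFE/- → run G
t=11: L0/L1/L2 = G/AFE/- → run G
t=12: L0/L1/L2 = -/AFE/- → run A
t=13: L0/L1/L2 = -/AFE/- → run A
t=14: L0/L1/L2 = -/AFE/- → run A
t=15: L0/L1/L2 = -/FE/- → run F
t=16: L0/L1/L2 = -/FE/- → run F
t=17: L0/L1/L2 = -/FE/- → run F
t=18: L0/L1/L2 = -/FE/- → run F
t=19: L0/L1/L2 = -/FE/- → run F
t=20: L0/L1/L2 = -/E/- → run E
t=21: L0/L1/L2 = -/E/- → run E
t=22: L0/L1/L2 = -/E/- → run E
t=23: L0/L1/L2 = -/E/- → run E
t=24: (idle)
t=25: (idle)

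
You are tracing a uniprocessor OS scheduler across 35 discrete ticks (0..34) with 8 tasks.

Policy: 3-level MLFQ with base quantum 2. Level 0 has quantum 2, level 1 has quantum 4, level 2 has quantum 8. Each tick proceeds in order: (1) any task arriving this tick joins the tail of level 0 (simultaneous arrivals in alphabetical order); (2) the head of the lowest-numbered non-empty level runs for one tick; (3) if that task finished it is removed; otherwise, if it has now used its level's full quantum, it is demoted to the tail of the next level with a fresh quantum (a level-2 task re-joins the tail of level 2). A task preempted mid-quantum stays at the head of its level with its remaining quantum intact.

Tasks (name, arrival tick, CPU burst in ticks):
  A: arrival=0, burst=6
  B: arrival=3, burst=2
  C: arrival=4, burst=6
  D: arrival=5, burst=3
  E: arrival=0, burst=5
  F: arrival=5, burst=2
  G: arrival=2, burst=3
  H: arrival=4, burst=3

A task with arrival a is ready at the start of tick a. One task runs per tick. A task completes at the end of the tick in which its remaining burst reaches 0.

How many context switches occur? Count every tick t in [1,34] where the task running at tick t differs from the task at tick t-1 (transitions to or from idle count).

t=0: L0/L1/L2 = AE/-/- → run A
t=1: L0/L1/L2 = AE/-/- → run A
t=2: L0/L1/L2 = EG/A/- → run E
t=3: L0/L1/L2 = EGB/A/- → run E
t=4: L0/L1/L2 = GBCH/AE/- → run G
t=5: L0/L1/L2 = GBCHDF/AE/- → run G
t=6: L0/L1/L2 = BCHDF/AEG/- → run B
t=7: L0/L1/L2 = BCHDF/AEG/- → run B
t=8: L0/L1/L2 = CHDF/AEG/- → run C
t=9: L0/L1/L2 = CHDF/AEG/- → run C
t=10: L0/L1/L2 = HDF/AEGC/- → run H
t=11: L0/L1/L2 = HDF/AEGC/- → run H
t=12: L0/L1/L2 = DF/AEGCH/- → run D
t=13: L0/L1/L2 = DF/AEGCH/- → run D
t=14: L0/L1/L2 = F/AEGCHD/- → run F
t=15: L0/L1/L2 = F/AEGCHD/- → run F
t=16: L0/L1/L2 = -/AEGCHD/- → run A
t=17: L0/L1/L2 = -/AEGCHD/- → run A
t=18: L0/L1/L2 = -/AEGCHD/- → run A
t=19: L0/L1/L2 = -/AEGCHD/- → run A
t=20: L0/L1/L2 = -/EGCHD/- → run E
t=21: L0/L1/L2 = -/EGCHD/- → run E
t=22: L0/L1/L2 = -/EGCHD/- → run E
t=23: L0/L1/L2 = -/GCHD/- → run G
t=24: L0/L1/L2 = -/CHD/- → run C
t=25: L0/L1/L2 = -/CHD/- → run C
t=26: L0/L1/L2 = -/CHD/- → run C
t=27: L0/L1/L2 = -/CHD/- → run C
t=28: L0/L1/L2 = -/HD/- → run H
t=29: L0/L1/L2 = -/D/- → run D
t=30: (idle)
t=31: (idle)
t=32: (idle)
t=33: (idle)
t=34: (idle)

context switches = 14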